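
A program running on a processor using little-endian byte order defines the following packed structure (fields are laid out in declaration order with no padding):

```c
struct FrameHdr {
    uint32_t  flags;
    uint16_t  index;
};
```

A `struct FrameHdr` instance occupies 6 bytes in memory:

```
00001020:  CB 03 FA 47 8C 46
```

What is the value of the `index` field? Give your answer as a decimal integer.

18060

`index` follows `flags` (4 bytes), so it starts at byte offset 4 and occupies 2 bytes.
Bytes at offsets 4..5: 8C 46.
Little-endian stores the least-significant byte at the lowest address.
Reassemble most-significant byte first: 46 8C → 0x468C.
0x468C = 18060.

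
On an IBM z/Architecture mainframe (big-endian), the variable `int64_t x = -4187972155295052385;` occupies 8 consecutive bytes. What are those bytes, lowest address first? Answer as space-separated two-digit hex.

C5 E1 55 83 7A 69 4D 9F

Two's complement of -4187972155295052385 in 64 bits: 4187972155295052385 = 0x3A1EAA7C8596B261; invert → 0xC5E155837A694D9E; add 1 → 0xC5E155837A694D9F.
Split into bytes (most-significant first): C5 E1 55 83 7A 69 4D 9F.
In big-endian order the high byte comes first in memory.
So the memory order matches the most-significant-first order: C5 E1 55 83 7A 69 4D 9F.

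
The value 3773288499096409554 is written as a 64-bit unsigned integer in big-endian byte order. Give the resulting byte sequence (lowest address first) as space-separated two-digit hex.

34 5D 69 E5 EF B5 55 D2

3773288499096409554 in hexadecimal, padded to 64 bits, is 0x345D69E5EFB555D2.
Split into bytes (most-significant first): 34 5D 69 E5 EF B5 55 D2.
Big-endian: lowest address holds the most-significant byte.
So the memory order matches the most-significant-first order: 34 5D 69 E5 EF B5 55 D2.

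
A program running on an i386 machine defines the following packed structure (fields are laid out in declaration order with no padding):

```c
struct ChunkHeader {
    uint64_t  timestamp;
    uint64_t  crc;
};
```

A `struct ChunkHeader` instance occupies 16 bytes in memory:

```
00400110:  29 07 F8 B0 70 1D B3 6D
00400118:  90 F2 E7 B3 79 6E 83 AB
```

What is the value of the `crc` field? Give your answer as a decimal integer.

12358843271423193744

`crc` follows `timestamp` (8 bytes), so it starts at byte offset 8 and occupies 8 bytes.
Bytes at offsets 8..15: 90 F2 E7 B3 79 6E 83 AB.
Little-endian stores the least-significant byte at the lowest address.
Reassemble most-significant byte first: AB 83 6E 79 B3 E7 F2 90 → 0xAB836E79B3E7F290.
0xAB836E79B3E7F290 = 12358843271423193744.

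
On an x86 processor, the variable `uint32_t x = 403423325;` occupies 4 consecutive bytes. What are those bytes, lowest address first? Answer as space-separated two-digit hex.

403423325 in hexadecimal, padded to 32 bits, is 0x180BC05D.
Split into bytes (most-significant first): 18 0B C0 5D.
In little-endian order the low byte comes first in memory.
So at ascending addresses the bytes are 5D C0 0B 18.

5D C0 0B 18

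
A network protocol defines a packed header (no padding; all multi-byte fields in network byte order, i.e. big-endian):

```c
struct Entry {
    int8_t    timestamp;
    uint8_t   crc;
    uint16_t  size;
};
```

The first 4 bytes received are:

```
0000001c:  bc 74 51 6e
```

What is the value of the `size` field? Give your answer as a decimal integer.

`size` follows `timestamp` (1 B), `crc` (1 B), so it starts at offset 1 + 1 = 2 and occupies 2 bytes.
Bytes at offsets 2..3: 51 6E.
In big-endian order the high byte comes first in memory.
The bytes are already most-significant first: 0x516E.
0x516E = 20846.

20846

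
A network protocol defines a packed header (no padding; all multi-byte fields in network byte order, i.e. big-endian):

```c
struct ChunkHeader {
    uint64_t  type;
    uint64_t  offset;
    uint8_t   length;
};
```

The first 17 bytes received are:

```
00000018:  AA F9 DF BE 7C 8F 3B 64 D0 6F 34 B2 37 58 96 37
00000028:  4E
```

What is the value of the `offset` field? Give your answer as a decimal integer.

15019281222341269047

`offset` follows `type` (8 bytes), so it starts at byte offset 8 and occupies 8 bytes.
Bytes at offsets 8..15: D0 6F 34 B2 37 58 96 37.
Big-endian stores the most-significant byte at the lowest address.
The bytes are already most-significant first: 0xD06F34B237589637.
0xD06F34B237589637 = 15019281222341269047.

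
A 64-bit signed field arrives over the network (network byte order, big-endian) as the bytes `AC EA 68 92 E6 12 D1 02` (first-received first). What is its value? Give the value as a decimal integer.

In big-endian order the high byte comes first in memory.
The bytes are already most-significant first: 0xACEA6892E612D102.
Top bit is set, so as a signed 64-bit value this is 0xACEA6892E612D102 − 2^64 = -5986857774501146366.

-5986857774501146366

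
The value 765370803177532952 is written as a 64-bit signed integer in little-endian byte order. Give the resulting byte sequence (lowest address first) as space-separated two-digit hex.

765370803177532952 in hexadecimal, padded to 64 bits, is 0x0A9F24B0BCDA2E18.
Split into bytes (most-significant first): 0A 9F 24 B0 BC DA 2E 18.
In little-endian order the low byte comes first in memory.
So at ascending addresses the bytes are 18 2E DA BC B0 24 9F 0A.

18 2E DA BC B0 24 9F 0A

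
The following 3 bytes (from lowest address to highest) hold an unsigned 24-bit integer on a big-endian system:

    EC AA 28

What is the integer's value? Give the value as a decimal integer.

15510056

Big-endian stores the most-significant byte at the lowest address.
The bytes are already most-significant first: 0xECAA28.
0xECAA28 = 15510056.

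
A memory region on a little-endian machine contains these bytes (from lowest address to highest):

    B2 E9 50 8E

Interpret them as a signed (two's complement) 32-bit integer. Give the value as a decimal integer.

In little-endian order the low byte comes first in memory.
Reassemble most-significant byte first: 8E 50 E9 B2 → 0x8E50E9B2.
Top bit is set, so as a signed 32-bit value this is 0x8E50E9B2 − 2^32 = -1907299918.

-1907299918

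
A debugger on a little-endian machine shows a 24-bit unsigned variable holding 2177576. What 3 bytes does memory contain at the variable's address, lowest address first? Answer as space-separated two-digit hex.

28 3A 21

2177576 in hexadecimal, padded to 24 bits, is 0x213A28.
Split into bytes (most-significant first): 21 3A 28.
In little-endian order the low byte comes first in memory.
So at ascending addresses the bytes are 28 3A 21.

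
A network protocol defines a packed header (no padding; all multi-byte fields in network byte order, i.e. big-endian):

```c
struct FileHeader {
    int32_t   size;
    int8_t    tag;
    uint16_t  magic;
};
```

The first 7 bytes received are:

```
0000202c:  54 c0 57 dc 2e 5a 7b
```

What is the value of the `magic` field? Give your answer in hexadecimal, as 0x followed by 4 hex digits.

0x5A7B

`magic` follows `size` (4 B), `tag` (1 B), so it starts at offset 4 + 1 = 5 and occupies 2 bytes.
Bytes at offsets 5..6: 5A 7B.
Big-endian: lowest address holds the most-significant byte.
The bytes are already most-significant first: 0x5A7B.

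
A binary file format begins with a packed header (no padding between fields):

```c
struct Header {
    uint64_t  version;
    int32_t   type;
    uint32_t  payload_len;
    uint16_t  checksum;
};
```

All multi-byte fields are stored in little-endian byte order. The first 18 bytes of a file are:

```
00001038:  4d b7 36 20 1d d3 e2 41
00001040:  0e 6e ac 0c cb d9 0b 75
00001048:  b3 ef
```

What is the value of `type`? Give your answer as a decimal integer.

212626958

`type` follows `version` (8 bytes), so it starts at byte offset 8 and occupies 4 bytes.
Bytes at offsets 8..11: 0E 6E AC 0C.
In little-endian order the low byte comes first in memory.
Reassemble most-significant byte first: 0C AC 6E 0E → 0x0CAC6E0E.
0x0CAC6E0E = 212626958.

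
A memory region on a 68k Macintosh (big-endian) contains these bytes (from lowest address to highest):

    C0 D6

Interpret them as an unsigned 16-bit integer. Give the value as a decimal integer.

Big-endian: lowest address holds the most-significant byte.
The bytes are already most-significant first: 0xC0D6.
0xC0D6 = 49366.

49366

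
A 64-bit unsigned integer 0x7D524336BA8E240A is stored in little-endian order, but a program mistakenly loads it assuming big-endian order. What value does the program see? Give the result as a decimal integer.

730865969966305917

Stored little-endian, the bytes at ascending addresses are 0A 24 8E BA 36 43 52 7D.
Read back as big-endian, the last byte is least significant, giving 0x0A248EBA3643527D.
0x0A248EBA3643527D = 730865969966305917.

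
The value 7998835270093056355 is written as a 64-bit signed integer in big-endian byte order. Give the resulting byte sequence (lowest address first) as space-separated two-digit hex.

6F 01 92 4C 6A C3 29 63

7998835270093056355 in hexadecimal, padded to 64 bits, is 0x6F01924C6AC32963.
Split into bytes (most-significant first): 6F 01 92 4C 6A C3 29 63.
Big-endian stores the most-significant byte at the lowest address.
So the memory order matches the most-significant-first order: 6F 01 92 4C 6A C3 29 63.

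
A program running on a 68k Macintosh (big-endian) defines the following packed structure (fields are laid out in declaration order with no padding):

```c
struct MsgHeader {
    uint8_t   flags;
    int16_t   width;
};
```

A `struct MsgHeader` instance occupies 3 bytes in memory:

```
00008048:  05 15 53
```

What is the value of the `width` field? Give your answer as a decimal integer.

5459

`width` follows `flags` (1 byte), so it starts at byte offset 1 and occupies 2 bytes.
Bytes at offsets 1..2: 15 53.
Big-endian stores the most-significant byte at the lowest address.
The bytes are already most-significant first: 0x1553.
0x1553 = 5459.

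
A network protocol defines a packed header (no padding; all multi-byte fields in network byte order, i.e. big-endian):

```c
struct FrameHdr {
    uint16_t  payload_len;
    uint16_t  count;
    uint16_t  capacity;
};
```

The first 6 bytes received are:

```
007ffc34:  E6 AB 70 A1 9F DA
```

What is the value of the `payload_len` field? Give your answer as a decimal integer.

59051

`payload_len` is the first field, at byte offset 0, occupying 2 bytes.
Bytes at offsets 0..1: E6 AB.
Big-endian stores the most-significant byte at the lowest address.
The bytes are already most-significant first: 0xE6AB.
0xE6AB = 59051.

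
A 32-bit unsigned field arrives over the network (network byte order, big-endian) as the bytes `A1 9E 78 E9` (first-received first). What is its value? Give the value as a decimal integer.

2711517417

In big-endian order the high byte comes first in memory.
The bytes are already most-significant first: 0xA19E78E9.
0xA19E78E9 = 2711517417.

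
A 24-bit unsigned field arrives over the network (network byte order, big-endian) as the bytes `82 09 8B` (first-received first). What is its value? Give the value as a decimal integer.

Big-endian: lowest address holds the most-significant byte.
The bytes are already most-significant first: 0x82098B.
0x82098B = 8522123.

8522123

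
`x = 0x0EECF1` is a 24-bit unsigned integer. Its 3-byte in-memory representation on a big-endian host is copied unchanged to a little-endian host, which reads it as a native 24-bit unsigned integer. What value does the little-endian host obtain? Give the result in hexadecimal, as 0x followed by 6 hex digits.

0xF1EC0E

Stored big-endian, the bytes at ascending addresses are 0E EC F1.
Read back as little-endian, the first byte is least significant, giving 0xF1EC0E.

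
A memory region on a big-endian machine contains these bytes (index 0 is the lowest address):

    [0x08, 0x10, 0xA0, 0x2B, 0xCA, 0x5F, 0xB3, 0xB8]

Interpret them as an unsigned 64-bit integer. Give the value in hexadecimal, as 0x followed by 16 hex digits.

Big-endian stores the most-significant byte at the lowest address.
The bytes are already most-significant first: 0x0810A02BCA5FB3B8.

0x0810A02BCA5FB3B8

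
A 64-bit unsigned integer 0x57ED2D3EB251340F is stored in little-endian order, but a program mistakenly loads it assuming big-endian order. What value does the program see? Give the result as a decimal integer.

1095590435347098967

Stored little-endian, the bytes at ascending addresses are 0F 34 51 B2 3E 2D ED 57.
Read back as big-endian, the last byte is least significant, giving 0x0F3451B23E2DED57.
0x0F3451B23E2DED57 = 1095590435347098967.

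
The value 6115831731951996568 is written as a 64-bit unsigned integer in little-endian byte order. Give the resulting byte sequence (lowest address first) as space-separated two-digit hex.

98 8E 0F A1 8E CC DF 54

6115831731951996568 in hexadecimal, padded to 64 bits, is 0x54DFCC8EA10F8E98.
Split into bytes (most-significant first): 54 DF CC 8E A1 0F 8E 98.
In little-endian order the low byte comes first in memory.
So at ascending addresses the bytes are 98 8E 0F A1 8E CC DF 54.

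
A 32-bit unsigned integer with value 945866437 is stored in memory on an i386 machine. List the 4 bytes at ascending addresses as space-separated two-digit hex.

945866437 in hexadecimal, padded to 32 bits, is 0x3860C6C5.
Split into bytes (most-significant first): 38 60 C6 C5.
Little-endian stores the least-significant byte at the lowest address.
So at ascending addresses the bytes are C5 C6 60 38.

C5 C6 60 38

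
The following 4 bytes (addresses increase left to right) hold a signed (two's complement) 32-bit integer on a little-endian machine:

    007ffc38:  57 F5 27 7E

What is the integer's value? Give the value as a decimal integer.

Little-endian stores the least-significant byte at the lowest address.
Reassemble most-significant byte first: 7E 27 F5 57 → 0x7E27F557.
0x7E27F557 = 2116547927.

2116547927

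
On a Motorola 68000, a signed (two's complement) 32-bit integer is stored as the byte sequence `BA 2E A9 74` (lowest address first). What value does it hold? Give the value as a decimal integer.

-1171347084

In big-endian order the high byte comes first in memory.
The bytes are already most-significant first: 0xBA2EA974.
Top bit is set, so as a signed 32-bit value this is 0xBA2EA974 − 2^32 = -1171347084.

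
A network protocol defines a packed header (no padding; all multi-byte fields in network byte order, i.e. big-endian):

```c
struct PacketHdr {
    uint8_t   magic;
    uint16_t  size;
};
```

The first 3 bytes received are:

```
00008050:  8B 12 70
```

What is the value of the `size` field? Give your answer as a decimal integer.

4720

`size` follows `magic` (1 byte), so it starts at byte offset 1 and occupies 2 bytes.
Bytes at offsets 1..2: 12 70.
Big-endian: lowest address holds the most-significant byte.
The bytes are already most-significant first: 0x1270.
0x1270 = 4720.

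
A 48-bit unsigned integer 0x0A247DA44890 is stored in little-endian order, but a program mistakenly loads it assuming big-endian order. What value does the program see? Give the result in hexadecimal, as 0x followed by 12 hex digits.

Stored little-endian, the bytes at ascending addresses are 90 48 A4 7D 24 0A.
Read back as big-endian, the last byte is least significant, giving 0x9048A47D240A.

0x9048A47D240A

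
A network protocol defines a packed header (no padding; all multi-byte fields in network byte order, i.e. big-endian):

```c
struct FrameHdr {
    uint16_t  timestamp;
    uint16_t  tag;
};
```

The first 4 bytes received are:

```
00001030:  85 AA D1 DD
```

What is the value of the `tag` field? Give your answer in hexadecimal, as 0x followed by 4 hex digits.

0xD1DD

`tag` follows `timestamp` (2 bytes), so it starts at byte offset 2 and occupies 2 bytes.
Bytes at offsets 2..3: D1 DD.
Big-endian: lowest address holds the most-significant byte.
The bytes are already most-significant first: 0xD1DD.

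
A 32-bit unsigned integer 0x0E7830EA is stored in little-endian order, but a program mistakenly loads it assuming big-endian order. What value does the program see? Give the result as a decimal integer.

Stored little-endian, the bytes at ascending addresses are EA 30 78 0E.
Read back as big-endian, the last byte is least significant, giving 0xEA30780E.
0xEA30780E = 3929045006.

3929045006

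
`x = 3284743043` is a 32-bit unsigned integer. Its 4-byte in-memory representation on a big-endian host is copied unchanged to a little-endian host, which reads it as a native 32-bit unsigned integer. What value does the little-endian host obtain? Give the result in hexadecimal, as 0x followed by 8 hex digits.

3284743043 in 32-bit hexadecimal is 0xC3C93383.
Stored big-endian, the bytes at ascending addresses are C3 C9 33 83.
Read back as little-endian, the first byte is least significant, giving 0x8333C9C3.

0x8333C9C3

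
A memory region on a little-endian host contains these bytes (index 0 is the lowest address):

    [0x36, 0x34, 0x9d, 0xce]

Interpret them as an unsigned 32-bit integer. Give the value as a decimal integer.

In little-endian order the low byte comes first in memory.
Reassemble most-significant byte first: CE 9D 34 36 → 0xCE9D3436.
0xCE9D3436 = 3466409014.

3466409014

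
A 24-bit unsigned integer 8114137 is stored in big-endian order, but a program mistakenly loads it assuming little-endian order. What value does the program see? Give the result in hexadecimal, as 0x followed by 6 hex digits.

0xD9CF7B

8114137 in 24-bit hexadecimal is 0x7BCFD9.
Stored big-endian, the bytes at ascending addresses are 7B CF D9.
Read back as little-endian, the first byte is least significant, giving 0xD9CF7B.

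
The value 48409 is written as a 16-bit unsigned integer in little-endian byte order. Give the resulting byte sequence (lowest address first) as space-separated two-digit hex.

48409 in hexadecimal, padded to 16 bits, is 0xBD19.
Split into bytes (most-significant first): BD 19.
Little-endian stores the least-significant byte at the lowest address.
So at ascending addresses the bytes are 19 BD.

19 BD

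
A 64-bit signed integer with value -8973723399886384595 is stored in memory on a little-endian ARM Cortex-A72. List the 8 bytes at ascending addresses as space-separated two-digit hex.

Two's complement of -8973723399886384595 in 64 bits: 8973723399886384595 = 0x7C8911E32AD6ADD3; invert → 0x8376EE1CD529522C; add 1 → 0x8376EE1CD529522D.
Split into bytes (most-significant first): 83 76 EE 1C D5 29 52 2D.
In little-endian order the low byte comes first in memory.
So at ascending addresses the bytes are 2D 52 29 D5 1C EE 76 83.

2D 52 29 D5 1C EE 76 83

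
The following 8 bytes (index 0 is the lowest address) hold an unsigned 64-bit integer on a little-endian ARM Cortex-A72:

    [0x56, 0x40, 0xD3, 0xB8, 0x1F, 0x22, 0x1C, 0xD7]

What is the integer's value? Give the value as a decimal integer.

15500301537142587478

Little-endian stores the least-significant byte at the lowest address.
Reassemble most-significant byte first: D7 1C 22 1F B8 D3 40 56 → 0xD71C221FB8D34056.
0xD71C221FB8D34056 = 15500301537142587478.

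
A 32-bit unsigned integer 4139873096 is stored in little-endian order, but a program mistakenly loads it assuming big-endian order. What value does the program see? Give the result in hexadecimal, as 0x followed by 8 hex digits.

4139873096 in 32-bit hexadecimal is 0xF6C17348.
Stored little-endian, the bytes at ascending addresses are 48 73 C1 F6.
Read back as big-endian, the last byte is least significant, giving 0x4873C1F6.

0x4873C1F6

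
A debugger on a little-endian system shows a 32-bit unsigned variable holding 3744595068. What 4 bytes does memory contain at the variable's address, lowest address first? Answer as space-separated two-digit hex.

3744595068 in hexadecimal, padded to 32 bits, is 0xDF31FC7C.
Split into bytes (most-significant first): DF 31 FC 7C.
In little-endian order the low byte comes first in memory.
So at ascending addresses the bytes are 7C FC 31 DF.

7C FC 31 DF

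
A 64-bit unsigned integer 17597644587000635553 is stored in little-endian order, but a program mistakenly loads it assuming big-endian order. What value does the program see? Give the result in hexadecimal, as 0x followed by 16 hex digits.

17597644587000635553 in 64-bit hexadecimal is 0xF4376483FBBFA0A1.
Stored little-endian, the bytes at ascending addresses are A1 A0 BF FB 83 64 37 F4.
Read back as big-endian, the last byte is least significant, giving 0xA1A0BFFB836437F4.

0xA1A0BFFB836437F4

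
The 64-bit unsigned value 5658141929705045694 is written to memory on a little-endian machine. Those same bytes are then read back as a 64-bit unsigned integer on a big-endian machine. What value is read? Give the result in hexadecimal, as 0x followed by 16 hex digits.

5658141929705045694 in 64-bit hexadecimal is 0x4E85C21B60CFFEBE.
Stored little-endian, the bytes at ascending addresses are BE FE CF 60 1B C2 85 4E.
Read back as big-endian, the last byte is least significant, giving 0xBEFECF601BC2854E.

0xBEFECF601BC2854E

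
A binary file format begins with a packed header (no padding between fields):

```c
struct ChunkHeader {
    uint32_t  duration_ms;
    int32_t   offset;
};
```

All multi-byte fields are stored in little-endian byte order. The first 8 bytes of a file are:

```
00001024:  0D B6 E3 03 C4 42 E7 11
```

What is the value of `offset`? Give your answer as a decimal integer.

300368580

`offset` follows `duration_ms` (4 bytes), so it starts at byte offset 4 and occupies 4 bytes.
Bytes at offsets 4..7: C4 42 E7 11.
Little-endian stores the least-significant byte at the lowest address.
Reassemble most-significant byte first: 11 E7 42 C4 → 0x11E742C4.
0x11E742C4 = 300368580.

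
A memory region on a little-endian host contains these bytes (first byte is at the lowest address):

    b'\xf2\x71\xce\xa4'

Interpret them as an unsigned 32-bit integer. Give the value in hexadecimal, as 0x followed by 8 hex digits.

0xA4CE71F2

Little-endian stores the least-significant byte at the lowest address.
Reassemble most-significant byte first: A4 CE 71 F2 → 0xA4CE71F2.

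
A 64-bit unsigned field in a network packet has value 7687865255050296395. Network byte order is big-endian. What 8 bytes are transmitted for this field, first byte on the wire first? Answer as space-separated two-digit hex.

7687865255050296395 in hexadecimal, padded to 64 bits, is 0x6AB0C8B7A8573C4B.
Split into bytes (most-significant first): 6A B0 C8 B7 A8 57 3C 4B.
Big-endian: lowest address holds the most-significant byte.
So the memory order matches the most-significant-first order: 6A B0 C8 B7 A8 57 3C 4B.

6A B0 C8 B7 A8 57 3C 4B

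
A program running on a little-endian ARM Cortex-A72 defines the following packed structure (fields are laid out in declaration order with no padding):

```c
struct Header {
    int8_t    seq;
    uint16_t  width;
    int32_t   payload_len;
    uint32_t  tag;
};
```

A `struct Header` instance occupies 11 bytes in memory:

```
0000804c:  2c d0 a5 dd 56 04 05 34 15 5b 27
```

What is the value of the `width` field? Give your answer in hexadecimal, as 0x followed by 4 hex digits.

0xA5D0

`width` follows `seq` (1 byte), so it starts at byte offset 1 and occupies 2 bytes.
Bytes at offsets 1..2: D0 A5.
Little-endian stores the least-significant byte at the lowest address.
Reassemble most-significant byte first: A5 D0 → 0xA5D0.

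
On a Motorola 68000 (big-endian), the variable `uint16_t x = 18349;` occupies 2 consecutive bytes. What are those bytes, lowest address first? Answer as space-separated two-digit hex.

18349 in hexadecimal, padded to 16 bits, is 0x47AD.
Split into bytes (most-significant first): 47 AD.
Big-endian stores the most-significant byte at the lowest address.
So the memory order matches the most-significant-first order: 47 AD.

47 AD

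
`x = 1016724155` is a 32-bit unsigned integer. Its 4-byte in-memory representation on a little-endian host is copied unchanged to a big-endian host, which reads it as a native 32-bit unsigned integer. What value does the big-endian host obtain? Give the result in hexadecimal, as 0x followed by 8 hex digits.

0xBBFA993C

1016724155 in 32-bit hexadecimal is 0x3C99FABB.
Stored little-endian, the bytes at ascending addresses are BB FA 99 3C.
Read back as big-endian, the last byte is least significant, giving 0xBBFA993C.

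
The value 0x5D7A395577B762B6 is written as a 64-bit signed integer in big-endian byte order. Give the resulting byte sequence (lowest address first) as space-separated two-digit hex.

Split into bytes (most-significant first): 5D 7A 39 55 77 B7 62 B6.
In big-endian order the high byte comes first in memory.
So the memory order matches the most-significant-first order: 5D 7A 39 55 77 B7 62 B6.

5D 7A 39 55 77 B7 62 B6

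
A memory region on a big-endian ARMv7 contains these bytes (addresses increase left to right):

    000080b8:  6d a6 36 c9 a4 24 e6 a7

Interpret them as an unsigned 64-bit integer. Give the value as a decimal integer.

7901062835938322087

In big-endian order the high byte comes first in memory.
The bytes are already most-significant first: 0x6DA636C9A424E6A7.
0x6DA636C9A424E6A7 = 7901062835938322087.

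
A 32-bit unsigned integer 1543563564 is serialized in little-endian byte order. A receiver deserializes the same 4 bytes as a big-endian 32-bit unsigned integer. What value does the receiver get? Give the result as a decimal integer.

1543563564 in 32-bit hexadecimal is 0x5C00E92C.
Stored little-endian, the bytes at ascending addresses are 2C E9 00 5C.
Read back as big-endian, the last byte is least significant, giving 0x2CE9005C.
0x2CE9005C = 753467484.

753467484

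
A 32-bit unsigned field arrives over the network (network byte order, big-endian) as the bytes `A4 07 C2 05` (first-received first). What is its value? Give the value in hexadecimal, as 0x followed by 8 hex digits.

0xA407C205

In big-endian order the high byte comes first in memory.
The bytes are already most-significant first: 0xA407C205.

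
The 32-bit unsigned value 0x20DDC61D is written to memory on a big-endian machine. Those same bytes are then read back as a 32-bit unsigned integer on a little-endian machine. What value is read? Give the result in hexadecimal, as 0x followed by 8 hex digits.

Stored big-endian, the bytes at ascending addresses are 20 DD C6 1D.
Read back as little-endian, the first byte is least significant, giving 0x1DC6DD20.

0x1DC6DD20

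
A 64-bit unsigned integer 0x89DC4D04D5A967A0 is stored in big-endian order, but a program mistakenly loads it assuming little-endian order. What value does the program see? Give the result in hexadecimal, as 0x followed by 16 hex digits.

Stored big-endian, the bytes at ascending addresses are 89 DC 4D 04 D5 A9 67 A0.
Read back as little-endian, the first byte is least significant, giving 0xA067A9D5044DDC89.

0xA067A9D5044DDC89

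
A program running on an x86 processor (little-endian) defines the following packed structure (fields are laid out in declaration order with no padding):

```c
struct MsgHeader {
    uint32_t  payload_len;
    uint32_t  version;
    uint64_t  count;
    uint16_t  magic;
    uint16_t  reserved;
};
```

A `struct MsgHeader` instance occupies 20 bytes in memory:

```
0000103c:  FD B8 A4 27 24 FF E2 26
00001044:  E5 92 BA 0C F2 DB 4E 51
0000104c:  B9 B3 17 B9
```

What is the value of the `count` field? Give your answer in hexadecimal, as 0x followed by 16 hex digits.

`count` follows `payload_len` (4 B), `version` (4 B), so it starts at offset 4 + 4 = 8 and occupies 8 bytes.
Bytes at offsets 8..15: E5 92 BA 0C F2 DB 4E 51.
In little-endian order the low byte comes first in memory.
Reassemble most-significant byte first: 51 4E DB F2 0C BA 92 E5 → 0x514EDBF20CBA92E5.

0x514EDBF20CBA92E5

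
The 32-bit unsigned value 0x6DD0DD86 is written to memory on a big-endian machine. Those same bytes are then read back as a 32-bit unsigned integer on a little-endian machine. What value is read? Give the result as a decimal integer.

2262683757

Stored big-endian, the bytes at ascending addresses are 6D D0 DD 86.
Read back as little-endian, the first byte is least significant, giving 0x86DDD06D.
0x86DDD06D = 2262683757.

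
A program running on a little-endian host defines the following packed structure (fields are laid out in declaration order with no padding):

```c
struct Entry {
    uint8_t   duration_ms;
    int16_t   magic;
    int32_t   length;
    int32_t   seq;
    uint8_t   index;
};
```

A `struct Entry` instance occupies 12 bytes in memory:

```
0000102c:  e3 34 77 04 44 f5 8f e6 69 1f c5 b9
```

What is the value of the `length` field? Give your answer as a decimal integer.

`length` follows `duration_ms` (1 B), `magic` (2 B), so it starts at offset 1 + 2 = 3 and occupies 4 bytes.
Bytes at offsets 3..6: 04 44 F5 8F.
Little-endian stores the least-significant byte at the lowest address.
Reassemble most-significant byte first: 8F F5 44 04 → 0x8FF54404.
Top bit is set, so as a signed 32-bit value this is 0x8FF54404 − 2^32 = -1879751676.

-1879751676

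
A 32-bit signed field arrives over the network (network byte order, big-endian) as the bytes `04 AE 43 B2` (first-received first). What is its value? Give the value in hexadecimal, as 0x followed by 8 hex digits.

0x04AE43B2

Big-endian: lowest address holds the most-significant byte.
The bytes are already most-significant first: 0x04AE43B2.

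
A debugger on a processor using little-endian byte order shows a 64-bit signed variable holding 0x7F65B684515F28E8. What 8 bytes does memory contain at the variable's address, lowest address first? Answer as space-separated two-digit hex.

Split into bytes (most-significant first): 7F 65 B6 84 51 5F 28 E8.
Little-endian stores the least-significant byte at the lowest address.
So at ascending addresses the bytes are E8 28 5F 51 84 B6 65 7F.

E8 28 5F 51 84 B6 65 7F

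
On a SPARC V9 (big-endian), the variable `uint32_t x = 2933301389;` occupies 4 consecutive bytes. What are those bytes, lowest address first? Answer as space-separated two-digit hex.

2933301389 in hexadecimal, padded to 32 bits, is 0xAED6A08D.
Split into bytes (most-significant first): AE D6 A0 8D.
In big-endian order the high byte comes first in memory.
So the memory order matches the most-significant-first order: AE D6 A0 8D.

AE D6 A0 8D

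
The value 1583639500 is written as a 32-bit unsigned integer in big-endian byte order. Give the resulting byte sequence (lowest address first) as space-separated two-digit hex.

1583639500 in hexadecimal, padded to 32 bits, is 0x5E646BCC.
Split into bytes (most-significant first): 5E 64 6B CC.
In big-endian order the high byte comes first in memory.
So the memory order matches the most-significant-first order: 5E 64 6B CC.

5E 64 6B CC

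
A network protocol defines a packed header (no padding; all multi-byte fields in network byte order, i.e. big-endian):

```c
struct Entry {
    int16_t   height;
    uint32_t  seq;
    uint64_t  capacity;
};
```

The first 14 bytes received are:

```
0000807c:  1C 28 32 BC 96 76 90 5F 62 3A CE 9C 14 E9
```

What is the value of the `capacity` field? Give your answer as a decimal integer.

10403141668963095785

`capacity` follows `height` (2 B), `seq` (4 B), so it starts at offset 2 + 4 = 6 and occupies 8 bytes.
Bytes at offsets 6..13: 90 5F 62 3A CE 9C 14 E9.
Big-endian: lowest address holds the most-significant byte.
The bytes are already most-significant first: 0x905F623ACE9C14E9.
0x905F623ACE9C14E9 = 10403141668963095785.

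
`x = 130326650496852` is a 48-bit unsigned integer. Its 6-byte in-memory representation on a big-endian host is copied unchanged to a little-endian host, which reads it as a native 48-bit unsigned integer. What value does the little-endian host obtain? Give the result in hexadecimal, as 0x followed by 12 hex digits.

0x5427B5098876

130326650496852 in 48-bit hexadecimal is 0x768809B52754.
Stored big-endian, the bytes at ascending addresses are 76 88 09 B5 27 54.
Read back as little-endian, the first byte is least significant, giving 0x5427B5098876.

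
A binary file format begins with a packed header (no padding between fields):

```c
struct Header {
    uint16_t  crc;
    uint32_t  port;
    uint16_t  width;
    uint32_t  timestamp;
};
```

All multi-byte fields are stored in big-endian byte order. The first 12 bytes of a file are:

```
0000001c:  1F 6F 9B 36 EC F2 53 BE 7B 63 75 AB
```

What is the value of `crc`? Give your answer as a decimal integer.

`crc` is the first field, at byte offset 0, occupying 2 bytes.
Bytes at offsets 0..1: 1F 6F.
In big-endian order the high byte comes first in memory.
The bytes are already most-significant first: 0x1F6F.
0x1F6F = 8047.

8047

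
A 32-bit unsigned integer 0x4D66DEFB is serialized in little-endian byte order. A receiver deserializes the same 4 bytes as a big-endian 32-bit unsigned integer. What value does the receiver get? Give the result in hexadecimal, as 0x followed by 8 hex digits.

0xFBDE664D

Stored little-endian, the bytes at ascending addresses are FB DE 66 4D.
Read back as big-endian, the last byte is least significant, giving 0xFBDE664D.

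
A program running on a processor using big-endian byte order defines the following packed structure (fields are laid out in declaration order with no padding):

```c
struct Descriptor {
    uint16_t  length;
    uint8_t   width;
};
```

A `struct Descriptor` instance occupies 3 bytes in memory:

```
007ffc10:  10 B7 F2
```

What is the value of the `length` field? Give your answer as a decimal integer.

`length` is the first field, at byte offset 0, occupying 2 bytes.
Bytes at offsets 0..1: 10 B7.
In big-endian order the high byte comes first in memory.
The bytes are already most-significant first: 0x10B7.
0x10B7 = 4279.

4279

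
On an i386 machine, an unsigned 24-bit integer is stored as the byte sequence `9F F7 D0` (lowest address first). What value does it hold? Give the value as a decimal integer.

13694879

Little-endian: lowest address holds the least-significant byte.
Reassemble most-significant byte first: D0 F7 9F → 0xD0F79F.
0xD0F79F = 13694879.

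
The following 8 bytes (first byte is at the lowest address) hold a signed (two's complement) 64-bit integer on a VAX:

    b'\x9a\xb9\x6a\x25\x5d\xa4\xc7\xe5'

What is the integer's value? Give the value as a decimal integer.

-1889360798691968614

In little-endian order the low byte comes first in memory.
Reassemble most-significant byte first: E5 C7 A4 5D 25 6A B9 9A → 0xE5C7A45D256AB99A.
Top bit is set, so as a signed 64-bit value this is 0xE5C7A45D256AB99A − 2^64 = -1889360798691968614.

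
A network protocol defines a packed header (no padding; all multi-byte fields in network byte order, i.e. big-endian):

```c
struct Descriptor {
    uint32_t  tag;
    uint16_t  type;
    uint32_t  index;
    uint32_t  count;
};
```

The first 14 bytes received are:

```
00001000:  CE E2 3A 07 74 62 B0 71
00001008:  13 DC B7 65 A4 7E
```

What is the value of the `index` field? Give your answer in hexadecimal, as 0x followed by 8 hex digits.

`index` follows `tag` (4 B), `type` (2 B), so it starts at offset 4 + 2 = 6 and occupies 4 bytes.
Bytes at offsets 6..9: B0 71 13 DC.
Big-endian: lowest address holds the most-significant byte.
The bytes are already most-significant first: 0xB07113DC.

0xB07113DC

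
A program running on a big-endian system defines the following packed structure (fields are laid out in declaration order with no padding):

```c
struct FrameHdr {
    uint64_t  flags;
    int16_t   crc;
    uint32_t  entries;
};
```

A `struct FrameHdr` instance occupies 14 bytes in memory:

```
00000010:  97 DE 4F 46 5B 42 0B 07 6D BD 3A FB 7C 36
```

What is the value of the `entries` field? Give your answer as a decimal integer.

989559862

`entries` follows `flags` (8 B), `crc` (2 B), so it starts at offset 8 + 2 = 10 and occupies 4 bytes.
Bytes at offsets 10..13: 3A FB 7C 36.
In big-endian order the high byte comes first in memory.
The bytes are already most-significant first: 0x3AFB7C36.
0x3AFB7C36 = 989559862.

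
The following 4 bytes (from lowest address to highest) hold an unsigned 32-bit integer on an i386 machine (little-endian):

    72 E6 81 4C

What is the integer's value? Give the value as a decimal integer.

1283581554

Little-endian stores the least-significant byte at the lowest address.
Reassemble most-significant byte first: 4C 81 E6 72 → 0x4C81E672.
0x4C81E672 = 1283581554.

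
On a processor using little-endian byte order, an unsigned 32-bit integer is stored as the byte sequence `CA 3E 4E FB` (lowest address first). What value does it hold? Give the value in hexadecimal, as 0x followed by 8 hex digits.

0xFB4E3ECA

Little-endian: lowest address holds the least-significant byte.
Reassemble most-significant byte first: FB 4E 3E CA → 0xFB4E3ECA.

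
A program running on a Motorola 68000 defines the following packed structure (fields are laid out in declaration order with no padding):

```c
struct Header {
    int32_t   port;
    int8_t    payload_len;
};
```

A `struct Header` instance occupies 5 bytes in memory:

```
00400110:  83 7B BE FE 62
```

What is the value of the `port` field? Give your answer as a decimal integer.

-2089042178

`port` is the first field, at byte offset 0, occupying 4 bytes.
Bytes at offsets 0..3: 83 7B BE FE.
In big-endian order the high byte comes first in memory.
The bytes are already most-significant first: 0x837BBEFE.
Top bit is set, so as a signed 32-bit value this is 0x837BBEFE − 2^32 = -2089042178.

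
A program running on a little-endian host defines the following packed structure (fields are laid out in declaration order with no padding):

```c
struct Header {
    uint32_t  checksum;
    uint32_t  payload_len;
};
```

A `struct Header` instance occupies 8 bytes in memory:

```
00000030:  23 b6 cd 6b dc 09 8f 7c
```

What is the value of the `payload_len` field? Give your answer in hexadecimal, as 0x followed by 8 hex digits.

`payload_len` follows `checksum` (4 bytes), so it starts at byte offset 4 and occupies 4 bytes.
Bytes at offsets 4..7: DC 09 8F 7C.
Little-endian stores the least-significant byte at the lowest address.
Reassemble most-significant byte first: 7C 8F 09 DC → 0x7C8F09DC.

0x7C8F09DC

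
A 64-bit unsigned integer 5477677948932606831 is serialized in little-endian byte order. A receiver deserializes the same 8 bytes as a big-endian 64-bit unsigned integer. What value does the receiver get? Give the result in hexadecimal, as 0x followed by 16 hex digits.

5477677948932606831 in 64-bit hexadecimal is 0x4C049F12941E4B6F.
Stored little-endian, the bytes at ascending addresses are 6F 4B 1E 94 12 9F 04 4C.
Read back as big-endian, the last byte is least significant, giving 0x6F4B1E94129F044C.

0x6F4B1E94129F044C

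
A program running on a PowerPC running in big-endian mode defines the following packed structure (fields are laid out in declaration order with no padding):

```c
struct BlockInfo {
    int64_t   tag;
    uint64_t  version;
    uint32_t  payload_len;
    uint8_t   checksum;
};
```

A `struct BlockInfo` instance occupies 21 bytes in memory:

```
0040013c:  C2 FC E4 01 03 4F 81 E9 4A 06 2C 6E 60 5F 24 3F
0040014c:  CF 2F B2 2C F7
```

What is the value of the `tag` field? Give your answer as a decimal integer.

`tag` is the first field, at byte offset 0, occupying 8 bytes.
Bytes at offsets 0..7: C2 FC E4 01 03 4F 81 E9.
Big-endian: lowest address holds the most-significant byte.
The bytes are already most-significant first: 0xC2FCE401034F81E9.
Top bit is set, so as a signed 64-bit value this is 0xC2FCE401034F81E9 − 2^64 = -4396388443218804247.

-4396388443218804247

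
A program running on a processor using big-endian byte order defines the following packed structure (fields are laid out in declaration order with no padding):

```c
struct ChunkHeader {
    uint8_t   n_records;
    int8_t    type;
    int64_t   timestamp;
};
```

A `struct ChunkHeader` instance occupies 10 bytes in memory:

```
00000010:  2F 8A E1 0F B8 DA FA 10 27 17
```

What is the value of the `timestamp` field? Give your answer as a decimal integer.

-2229360039887362281

`timestamp` follows `n_records` (1 B), `type` (1 B), so it starts at offset 1 + 1 = 2 and occupies 8 bytes.
Bytes at offsets 2..9: E1 0F B8 DA FA 10 27 17.
Big-endian stores the most-significant byte at the lowest address.
The bytes are already most-significant first: 0xE10FB8DAFA102717.
Top bit is set, so as a signed 64-bit value this is 0xE10FB8DAFA102717 − 2^64 = -2229360039887362281.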